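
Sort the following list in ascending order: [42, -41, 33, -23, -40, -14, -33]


Original list: [42, -41, 33, -23, -40, -14, -33]
Repeatedly take the smallest remaining element:
  Remaining [42, -41, 33, -23, -40, -14, -33] -> smallest is -41
  Remaining [42, 33, -23, -40, -14, -33] -> smallest is -40
  Remaining [42, 33, -23, -14, -33] -> smallest is -33
  Remaining [42, 33, -23, -14] -> smallest is -23
  Remaining [42, 33, -14] -> smallest is -14
  Remaining [42, 33] -> smallest is 33
  Remaining [42] -> smallest is 42
Collecting the picks in order gives the sorted list.
Final answer: [-41, -40, -33, -23, -14, 33, 42]


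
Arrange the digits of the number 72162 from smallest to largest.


The number 72162 has digits: 7, 2, 1, 6, 2
Sorted: 1, 2, 2, 6, 7
Joining the sorted digits gives the result.
Final answer: 12267


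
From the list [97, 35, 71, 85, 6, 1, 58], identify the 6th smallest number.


Sort ascending: [1, 6, 35, 58, 71, 85, 97]
The 6th element (1-indexed) is at index 5.
Value = 85
Final answer: 85


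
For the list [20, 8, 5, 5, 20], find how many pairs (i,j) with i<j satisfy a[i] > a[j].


For each element, count the later elements that are smaller than it:
  20 (index 0): smaller elements after it = [8, 5, 5] -> 3
  8 (index 1): smaller elements after it = [5, 5] -> 2
  5 (index 2): smaller elements after it = [] -> 0
  5 (index 3): smaller elements after it = [] -> 0
Total inversions = 3 + 2 + 0 + 0 = 5
Final answer: 5


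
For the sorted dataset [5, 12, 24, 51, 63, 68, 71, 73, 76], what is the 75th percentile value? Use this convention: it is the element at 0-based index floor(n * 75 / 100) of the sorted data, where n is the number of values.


The dataset has n = 9 elements.
Index = floor(9 * 75 / 100) = floor(675 / 100) = floor(6.75) = 6
Counting from index 0 in the sorted data, the element at index 6 is 71.
Final answer: 71


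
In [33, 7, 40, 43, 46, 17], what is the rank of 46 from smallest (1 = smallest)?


Sort ascending: [7, 17, 33, 40, 43, 46]
Find 46 in the sorted list.
46 is at position 6 (1-indexed).
Final answer: 6


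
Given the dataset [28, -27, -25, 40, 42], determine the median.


First, sort the list: [-27, -25, 28, 40, 42]
The list has 5 elements (odd count).
The middle index is 2 (0-based), and the element there is 28.
Final answer: 28


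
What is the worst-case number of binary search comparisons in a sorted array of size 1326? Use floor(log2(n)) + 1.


Binary search halves the search space each step.
Maximum comparisons = floor(log2(1326)) + 1
log2(1326) = 10.3729
floor(log2(1326)) = 10, so 10 + 1 = 11
Final answer: 11


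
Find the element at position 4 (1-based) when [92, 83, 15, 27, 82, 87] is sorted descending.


Sort descending: [92, 87, 83, 82, 27, 15]
The 4th element (1-indexed) is at index 3.
Value = 82
Final answer: 82


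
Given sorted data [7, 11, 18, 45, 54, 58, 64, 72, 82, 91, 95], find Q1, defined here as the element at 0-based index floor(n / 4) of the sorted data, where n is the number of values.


The list has n = 11 elements.
Q1 index = floor(11 / 4) = floor(2.75) = 2
Counting from index 0 in the sorted data, the element at index 2 is 18.
Final answer: 18


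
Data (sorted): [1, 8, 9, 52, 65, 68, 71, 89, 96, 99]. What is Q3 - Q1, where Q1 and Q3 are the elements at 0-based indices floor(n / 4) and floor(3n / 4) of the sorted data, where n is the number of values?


The data has n = 10 elements.
Q1 index = floor(10 / 4) = floor(2.5) = 2; Q3 index = floor(3 * 10 / 4) = floor(7.5) = 7
Q1 = element at index 2 = 9
Q3 = element at index 7 = 89
IQR = 89 - 9 = 80
Final answer: 80


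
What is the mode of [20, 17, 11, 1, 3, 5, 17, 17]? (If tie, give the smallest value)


Count the frequency of each value:
  1 appears 1 time(s)
  3 appears 1 time(s)
  5 appears 1 time(s)
  11 appears 1 time(s)
  17 appears 3 time(s)
  20 appears 1 time(s)
Maximum frequency is 3.
Only 17 reaches that frequency, so it is the mode.
Final answer: 17


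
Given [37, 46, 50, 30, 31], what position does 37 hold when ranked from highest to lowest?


Sort descending: [50, 46, 37, 31, 30]
Find 37 in the sorted list.
37 is at position 3.
Final answer: 3


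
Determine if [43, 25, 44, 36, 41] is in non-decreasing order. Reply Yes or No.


Check consecutive pairs:
  43 <= 25? False
  25 <= 44? True
  44 <= 36? False
  36 <= 41? True
2 consecutive pair(s) are out of order, so the list is not sorted.
Final answer: No


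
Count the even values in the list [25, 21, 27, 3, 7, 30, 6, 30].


Check each element:
  25 is odd
  21 is odd
  27 is odd
  3 is odd
  7 is odd
  30 is even
  6 is even
  30 is even
Evens: [30, 6, 30]
Count of evens = 3
Final answer: 3


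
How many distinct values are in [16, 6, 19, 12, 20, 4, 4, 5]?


List all unique values:
Distinct values: [4, 5, 6, 12, 16, 19, 20]
Count = 7
Final answer: 7


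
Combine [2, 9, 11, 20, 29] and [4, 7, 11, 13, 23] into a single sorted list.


List A: [2, 9, 11, 20, 29]
List B: [4, 7, 11, 13, 23]
Repeatedly compare the front elements and take the smaller:
  2 vs 4 -> take 2
  9 vs 4 -> take 4
  9 vs 7 -> take 7
  9 vs 11 -> take 9
  11 vs 11 -> take 11
  20 vs 11 -> take 11
  20 vs 13 -> take 13
  20 vs 23 -> take 20
  29 vs 23 -> take 23
  B is exhausted; append the rest of A: [29]
Final answer: [2, 4, 7, 9, 11, 11, 13, 20, 23, 29]


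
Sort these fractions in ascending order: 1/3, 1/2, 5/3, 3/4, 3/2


Convert to decimal for comparison:
  1/3 = 0.3333
  1/2 = 0.5
  5/3 = 1.6667
  3/4 = 0.75
  3/2 = 1.5
Decimals in increasing order: 0.3333 < 0.5 < 0.75 < 1.5 < 1.6667
Writing each back as its fraction gives the sorted order.
Final answer: 1/3, 1/2, 3/4, 3/2, 5/3


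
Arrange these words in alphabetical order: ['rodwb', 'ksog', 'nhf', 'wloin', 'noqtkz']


Compare strings character by character (the first differing letter decides):
  'ksog' < 'nhf' since 'k' < 'n' at position 1
  'nhf' < 'noqtkz' since 'h' < 'o' at position 2
  'noqtkz' < 'rodwb' since 'n' < 'r' at position 1
  'rodwb' < 'wloin' since 'r' < 'w' at position 1
Chaining these comparisons gives the alphabetical order.
Final answer: ['ksog', 'nhf', 'noqtkz', 'rodwb', 'wloin']


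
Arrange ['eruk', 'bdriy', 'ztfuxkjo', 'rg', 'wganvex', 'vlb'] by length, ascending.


Compute lengths:
  'eruk' has length 4
  'bdriy' has length 5
  'ztfuxkjo' has length 8
  'rg' has length 2
  'wganvex' has length 7
  'vlb' has length 3
Lengths in increasing order: 2 < 3 < 4 < 5 < 7 < 8
Listing the words in that order gives the answer.
Final answer: ['rg', 'vlb', 'eruk', 'bdriy', 'wganvex', 'ztfuxkjo']


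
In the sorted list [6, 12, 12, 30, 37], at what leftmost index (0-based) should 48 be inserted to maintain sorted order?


List is sorted: [6, 12, 12, 30, 37]
We need the leftmost position where 48 can be inserted, i.e. the first index whose element is >= 48 (or the end of the list if none is).
Binary search with low=0, high=5 (0-based indices):
  low=0, high=5, mid=2: a[2]=12 < 48, so low = 3
  low=3, high=5, mid=4: a[4]=37 < 48, so low = 5
Now low = high = 5, so the insertion index is 5.
Final answer: 5


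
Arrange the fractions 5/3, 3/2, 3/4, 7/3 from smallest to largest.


Convert to decimal for comparison:
  5/3 = 1.6667
  3/2 = 1.5
  3/4 = 0.75
  7/3 = 2.3333
Decimals in increasing order: 0.75 < 1.5 < 1.6667 < 2.3333
Writing each back as its fraction gives the sorted order.
Final answer: 3/4, 3/2, 5/3, 7/3


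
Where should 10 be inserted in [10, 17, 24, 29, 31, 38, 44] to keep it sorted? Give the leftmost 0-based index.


List is sorted: [10, 17, 24, 29, 31, 38, 44]
We need the leftmost position where 10 can be inserted, i.e. the first index whose element is >= 10 (or the end of the list if none is).
Binary search with low=0, high=7 (0-based indices):
  low=0, high=7, mid=3: a[3]=29 >= 10, so high = 3
  low=0, high=3, mid=1: a[1]=17 >= 10, so high = 1
  low=0, high=1, mid=0: a[0]=10 >= 10, so high = 0
Now low = high = 0, so the insertion index is 0.
Final answer: 0


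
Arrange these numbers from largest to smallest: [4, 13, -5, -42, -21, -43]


Original list: [4, 13, -5, -42, -21, -43]
Repeatedly take the largest remaining element:
  Remaining [4, 13, -5, -42, -21, -43] -> largest is 13
  Remaining [4, -5, -42, -21, -43] -> largest is 4
  Remaining [-5, -42, -21, -43] -> largest is -5
  Remaining [-42, -21, -43] -> largest is -21
  Remaining [-42, -43] -> largest is -42
  Remaining [-43] -> largest is -43
Collecting the picks in order gives the descending list.
Final answer: [13, 4, -5, -21, -42, -43]


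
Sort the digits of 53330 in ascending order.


The number 53330 has digits: 5, 3, 3, 3, 0
Sorted: 0, 3, 3, 3, 5
Joining the sorted digits gives the result.
Final answer: 03335


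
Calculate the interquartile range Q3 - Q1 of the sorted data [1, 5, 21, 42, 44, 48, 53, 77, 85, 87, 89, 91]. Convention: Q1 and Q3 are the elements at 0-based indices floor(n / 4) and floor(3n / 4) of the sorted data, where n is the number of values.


The data has n = 12 elements.
Q1 index = floor(12 / 4) = floor(3) = 3; Q3 index = floor(3 * 12 / 4) = floor(9) = 9
Q1 = element at index 3 = 42
Q3 = element at index 9 = 87
IQR = 87 - 42 = 45
Final answer: 45


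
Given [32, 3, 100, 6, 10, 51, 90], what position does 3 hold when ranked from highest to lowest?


Sort descending: [100, 90, 51, 32, 10, 6, 3]
Find 3 in the sorted list.
3 is at position 7.
Final answer: 7


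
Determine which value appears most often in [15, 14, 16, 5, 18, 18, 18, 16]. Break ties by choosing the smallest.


Count the frequency of each value:
  5 appears 1 time(s)
  14 appears 1 time(s)
  15 appears 1 time(s)
  16 appears 2 time(s)
  18 appears 3 time(s)
Maximum frequency is 3.
Only 18 reaches that frequency, so it is the mode.
Final answer: 18


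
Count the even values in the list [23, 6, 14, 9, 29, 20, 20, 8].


Check each element:
  23 is odd
  6 is even
  14 is even
  9 is odd
  29 is odd
  20 is even
  20 is even
  8 is even
Evens: [6, 14, 20, 20, 8]
Count of evens = 5
Final answer: 5


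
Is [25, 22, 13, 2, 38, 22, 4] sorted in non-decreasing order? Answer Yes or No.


Check consecutive pairs:
  25 <= 22? False
  22 <= 13? False
  13 <= 2? False
  2 <= 38? True
  38 <= 22? False
  22 <= 4? False
5 consecutive pair(s) are out of order, so the list is not sorted.
Final answer: No


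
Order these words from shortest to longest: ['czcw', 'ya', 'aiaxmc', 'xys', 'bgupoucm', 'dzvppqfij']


Compute lengths:
  'czcw' has length 4
  'ya' has length 2
  'aiaxmc' has length 6
  'xys' has length 3
  'bgupoucm' has length 8
  'dzvppqfij' has length 9
Lengths in increasing order: 2 < 3 < 4 < 6 < 8 < 9
Listing the words in that order gives the answer.
Final answer: ['ya', 'xys', 'czcw', 'aiaxmc', 'bgupoucm', 'dzvppqfij']


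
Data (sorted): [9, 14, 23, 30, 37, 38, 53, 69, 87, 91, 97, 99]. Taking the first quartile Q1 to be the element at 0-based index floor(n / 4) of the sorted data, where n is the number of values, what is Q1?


The list has n = 12 elements.
Q1 index = floor(12 / 4) = floor(3) = 3
Counting from index 0 in the sorted data, the element at index 3 is 30.
Final answer: 30


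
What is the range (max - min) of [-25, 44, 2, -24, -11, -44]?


Maximum value: 44
Minimum value: -44
Range = 44 - (-44) = 88
Final answer: 88


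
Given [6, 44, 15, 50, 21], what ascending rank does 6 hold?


Sort ascending: [6, 15, 21, 44, 50]
Find 6 in the sorted list.
6 is at position 1 (1-indexed).
Final answer: 1


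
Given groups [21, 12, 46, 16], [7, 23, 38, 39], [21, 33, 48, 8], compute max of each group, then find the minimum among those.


Find max of each group:
  Group 1: [21, 12, 46, 16] -> max = 46
  Group 2: [7, 23, 38, 39] -> max = 39
  Group 3: [21, 33, 48, 8] -> max = 48
Maxes: [46, 39, 48]
Minimum of maxes = 39
Final answer: 39


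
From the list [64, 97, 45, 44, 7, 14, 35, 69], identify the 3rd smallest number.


Sort ascending: [7, 14, 35, 44, 45, 64, 69, 97]
The 3rd element (1-indexed) is at index 2.
Value = 35
Final answer: 35


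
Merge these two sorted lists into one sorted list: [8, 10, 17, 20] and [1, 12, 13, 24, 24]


List A: [8, 10, 17, 20]
List B: [1, 12, 13, 24, 24]
Repeatedly compare the front elements and take the smaller:
  8 vs 1 -> take 1
  8 vs 12 -> take 8
  10 vs 12 -> take 10
  17 vs 12 -> take 12
  17 vs 13 -> take 13
  17 vs 24 -> take 17
  20 vs 24 -> take 20
  A is exhausted; append the rest of B: [24, 24]
Final answer: [1, 8, 10, 12, 13, 17, 20, 24, 24]


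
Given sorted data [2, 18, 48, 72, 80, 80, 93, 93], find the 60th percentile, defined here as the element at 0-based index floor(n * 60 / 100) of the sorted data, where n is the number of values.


The dataset has n = 8 elements.
Index = floor(8 * 60 / 100) = floor(480 / 100) = floor(4.8) = 4
Counting from index 0 in the sorted data, the element at index 4 is 80.
Final answer: 80


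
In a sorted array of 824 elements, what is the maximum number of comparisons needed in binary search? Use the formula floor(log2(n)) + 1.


Binary search halves the search space each step.
Maximum comparisons = floor(log2(824)) + 1
log2(824) = 9.6865
floor(log2(824)) = 9, so 9 + 1 = 10
Final answer: 10


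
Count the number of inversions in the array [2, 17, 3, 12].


For each element, count the later elements that are smaller than it:
  2 (index 0): smaller elements after it = [] -> 0
  17 (index 1): smaller elements after it = [3, 12] -> 2
  3 (index 2): smaller elements after it = [] -> 0
Total inversions = 0 + 2 + 0 = 2
Final answer: 2


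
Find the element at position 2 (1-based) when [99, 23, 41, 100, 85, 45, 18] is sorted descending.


Sort descending: [100, 99, 85, 45, 41, 23, 18]
The 2nd element (1-indexed) is at index 1.
Value = 99
Final answer: 99


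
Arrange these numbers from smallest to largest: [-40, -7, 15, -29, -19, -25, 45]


Original list: [-40, -7, 15, -29, -19, -25, 45]
Repeatedly take the smallest remaining element:
  Remaining [-40, -7, 15, -29, -19, -25, 45] -> smallest is -40
  Remaining [-7, 15, -29, -19, -25, 45] -> smallest is -29
  Remaining [-7, 15, -19, -25, 45] -> smallest is -25
  Remaining [-7, 15, -19, 45] -> smallest is -19
  Remaining [-7, 15, 45] -> smallest is -7
  Remaining [15, 45] -> smallest is 15
  Remaining [45] -> smallest is 45
Collecting the picks in order gives the sorted list.
Final answer: [-40, -29, -25, -19, -7, 15, 45]


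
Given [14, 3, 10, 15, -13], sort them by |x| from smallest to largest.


Compute absolute values:
  |14| = 14
  |3| = 3
  |10| = 10
  |15| = 15
  |-13| = 13
Absolute values in increasing order: 3 < 10 < 13 < 14 < 15
Listing the original numbers in that order gives the answer.
Final answer: [3, 10, -13, 14, 15]


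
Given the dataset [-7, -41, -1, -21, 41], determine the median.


First, sort the list: [-41, -21, -7, -1, 41]
The list has 5 elements (odd count).
The middle index is 2 (0-based), and the element there is -7.
Final answer: -7


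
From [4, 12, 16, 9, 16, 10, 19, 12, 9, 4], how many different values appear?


List all unique values:
Distinct values: [4, 9, 10, 12, 16, 19]
Count = 6
Final answer: 6


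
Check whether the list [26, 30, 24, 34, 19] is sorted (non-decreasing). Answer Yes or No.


Check consecutive pairs:
  26 <= 30? True
  30 <= 24? False
  24 <= 34? True
  34 <= 19? False
2 consecutive pair(s) are out of order, so the list is not sorted.
Final answer: No


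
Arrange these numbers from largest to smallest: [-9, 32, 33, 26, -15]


Original list: [-9, 32, 33, 26, -15]
Repeatedly take the largest remaining element:
  Remaining [-9, 32, 33, 26, -15] -> largest is 33
  Remaining [-9, 32, 26, -15] -> largest is 32
  Remaining [-9, 26, -15] -> largest is 26
  Remaining [-9, -15] -> largest is -9
  Remaining [-15] -> largest is -15
Collecting the picks in order gives the descending list.
Final answer: [33, 32, 26, -9, -15]


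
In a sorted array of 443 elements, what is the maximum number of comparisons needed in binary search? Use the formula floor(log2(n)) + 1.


Binary search halves the search space each step.
Maximum comparisons = floor(log2(443)) + 1
log2(443) = 8.7912
floor(log2(443)) = 8, so 8 + 1 = 9
Final answer: 9


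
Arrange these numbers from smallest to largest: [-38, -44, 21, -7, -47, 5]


Original list: [-38, -44, 21, -7, -47, 5]
Repeatedly take the smallest remaining element:
  Remaining [-38, -44, 21, -7, -47, 5] -> smallest is -47
  Remaining [-38, -44, 21, -7, 5] -> smallest is -44
  Remaining [-38, 21, -7, 5] -> smallest is -38
  Remaining [21, -7, 5] -> smallest is -7
  Remaining [21, 5] -> smallest is 5
  Remaining [21] -> smallest is 21
Collecting the picks in order gives the sorted list.
Final answer: [-47, -44, -38, -7, 5, 21]


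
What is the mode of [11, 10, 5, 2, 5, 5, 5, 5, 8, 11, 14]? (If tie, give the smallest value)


Count the frequency of each value:
  2 appears 1 time(s)
  5 appears 5 time(s)
  8 appears 1 time(s)
  10 appears 1 time(s)
  11 appears 2 time(s)
  14 appears 1 time(s)
Maximum frequency is 5.
Only 5 reaches that frequency, so it is the mode.
Final answer: 5


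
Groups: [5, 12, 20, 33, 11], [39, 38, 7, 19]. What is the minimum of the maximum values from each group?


Find max of each group:
  Group 1: [5, 12, 20, 33, 11] -> max = 33
  Group 2: [39, 38, 7, 19] -> max = 39
Maxes: [33, 39]
Minimum of maxes = 33
Final answer: 33


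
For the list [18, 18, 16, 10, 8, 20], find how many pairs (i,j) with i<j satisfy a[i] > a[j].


For each element, count the later elements that are smaller than it:
  18 (index 0): smaller elements after it = [16, 10, 8] -> 3
  18 (index 1): smaller elements after it = [16, 10, 8] -> 3
  16 (index 2): smaller elements after it = [10, 8] -> 2
  10 (index 3): smaller elements after it = [8] -> 1
  8 (index 4): smaller elements after it = [] -> 0
Total inversions = 3 + 3 + 2 + 1 + 0 = 9
Final answer: 9


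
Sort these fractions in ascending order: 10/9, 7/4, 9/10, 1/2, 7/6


Convert to decimal for comparison:
  10/9 = 1.1111
  7/4 = 1.75
  9/10 = 0.9
  1/2 = 0.5
  7/6 = 1.1667
Decimals in increasing order: 0.5 < 0.9 < 1.1111 < 1.1667 < 1.75
Writing each back as its fraction gives the sorted order.
Final answer: 1/2, 9/10, 10/9, 7/6, 7/4


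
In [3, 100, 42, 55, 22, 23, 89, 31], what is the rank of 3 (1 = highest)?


Sort descending: [100, 89, 55, 42, 31, 23, 22, 3]
Find 3 in the sorted list.
3 is at position 8.
Final answer: 8


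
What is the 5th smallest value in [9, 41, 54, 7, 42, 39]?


Sort ascending: [7, 9, 39, 41, 42, 54]
The 5th element (1-indexed) is at index 4.
Value = 42
Final answer: 42


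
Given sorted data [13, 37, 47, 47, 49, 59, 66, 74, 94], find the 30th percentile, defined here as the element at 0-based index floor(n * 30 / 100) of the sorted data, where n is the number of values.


The dataset has n = 9 elements.
Index = floor(9 * 30 / 100) = floor(270 / 100) = floor(2.7) = 2
Counting from index 0 in the sorted data, the element at index 2 is 47.
Final answer: 47


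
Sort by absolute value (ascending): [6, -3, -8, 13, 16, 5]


Compute absolute values:
  |6| = 6
  |-3| = 3
  |-8| = 8
  |13| = 13
  |16| = 16
  |5| = 5
Absolute values in increasing order: 3 < 5 < 6 < 8 < 13 < 16
Listing the original numbers in that order gives the answer.
Final answer: [-3, 5, 6, -8, 13, 16]


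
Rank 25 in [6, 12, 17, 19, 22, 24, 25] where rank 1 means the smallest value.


Sort ascending: [6, 12, 17, 19, 22, 24, 25]
Find 25 in the sorted list.
25 is at position 7 (1-indexed).
Final answer: 7


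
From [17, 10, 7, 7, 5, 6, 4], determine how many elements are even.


Check each element:
  17 is odd
  10 is even
  7 is odd
  7 is odd
  5 is odd
  6 is even
  4 is even
Evens: [10, 6, 4]
Count of evens = 3
Final answer: 3


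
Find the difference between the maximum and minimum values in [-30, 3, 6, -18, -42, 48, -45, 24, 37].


Maximum value: 48
Minimum value: -45
Range = 48 - (-45) = 93
Final answer: 93


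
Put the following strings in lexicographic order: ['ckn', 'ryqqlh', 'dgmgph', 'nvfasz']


Compare strings character by character (the first differing letter decides):
  'ckn' < 'dgmgph' since 'c' < 'd' at position 1
  'dgmgph' < 'nvfasz' since 'd' < 'n' at position 1
  'nvfasz' < 'ryqqlh' since 'n' < 'r' at position 1
Chaining these comparisons gives the alphabetical order.
Final answer: ['ckn', 'dgmgph', 'nvfasz', 'ryqqlh']


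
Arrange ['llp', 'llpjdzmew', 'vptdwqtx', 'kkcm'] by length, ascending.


Compute lengths:
  'llp' has length 3
  'llpjdzmew' has length 9
  'vptdwqtx' has length 8
  'kkcm' has length 4
Lengths in increasing order: 3 < 4 < 8 < 9
Listing the words in that order gives the answer.
Final answer: ['llp', 'kkcm', 'vptdwqtx', 'llpjdzmew']


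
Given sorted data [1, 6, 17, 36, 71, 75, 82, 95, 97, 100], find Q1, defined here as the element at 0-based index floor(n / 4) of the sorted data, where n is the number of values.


The list has n = 10 elements.
Q1 index = floor(10 / 4) = floor(2.5) = 2
Counting from index 0 in the sorted data, the element at index 2 is 17.
Final answer: 17


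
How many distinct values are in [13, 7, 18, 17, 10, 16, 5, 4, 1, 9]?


List all unique values:
Distinct values: [1, 4, 5, 7, 9, 10, 13, 16, 17, 18]
Count = 10
Final answer: 10


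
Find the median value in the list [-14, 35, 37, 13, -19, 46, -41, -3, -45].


First, sort the list: [-45, -41, -19, -14, -3, 13, 35, 37, 46]
The list has 9 elements (odd count).
The middle index is 4 (0-based), and the element there is -3.
Final answer: -3


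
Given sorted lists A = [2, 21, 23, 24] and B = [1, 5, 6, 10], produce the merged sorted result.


List A: [2, 21, 23, 24]
List B: [1, 5, 6, 10]
Repeatedly compare the front elements and take the smaller:
  2 vs 1 -> take 1
  2 vs 5 -> take 2
  21 vs 5 -> take 5
  21 vs 6 -> take 6
  21 vs 10 -> take 10
  B is exhausted; append the rest of A: [21, 23, 24]
Final answer: [1, 2, 5, 6, 10, 21, 23, 24]


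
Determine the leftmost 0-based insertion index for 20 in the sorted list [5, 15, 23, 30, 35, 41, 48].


List is sorted: [5, 15, 23, 30, 35, 41, 48]
We need the leftmost position where 20 can be inserted, i.e. the first index whose element is >= 20 (or the end of the list if none is).
Binary search with low=0, high=7 (0-based indices):
  low=0, high=7, mid=3: a[3]=30 >= 20, so high = 3
  low=0, high=3, mid=1: a[1]=15 < 20, so low = 2
  low=2, high=3, mid=2: a[2]=23 >= 20, so high = 2
Now low = high = 2, so the insertion index is 2.
Final answer: 2


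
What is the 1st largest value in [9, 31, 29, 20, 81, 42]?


Sort descending: [81, 42, 31, 29, 20, 9]
The 1st element (1-indexed) is at index 0.
Value = 81
Final answer: 81


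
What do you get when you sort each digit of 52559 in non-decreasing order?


The number 52559 has digits: 5, 2, 5, 5, 9
Sorted: 2, 5, 5, 5, 9
Joining the sorted digits gives the result.
Final answer: 25559


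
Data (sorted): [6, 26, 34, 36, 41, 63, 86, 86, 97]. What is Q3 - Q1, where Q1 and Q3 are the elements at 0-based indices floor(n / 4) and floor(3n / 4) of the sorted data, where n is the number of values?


The data has n = 9 elements.
Q1 index = floor(9 / 4) = floor(2.25) = 2; Q3 index = floor(3 * 9 / 4) = floor(6.75) = 6
Q1 = element at index 2 = 34
Q3 = element at index 6 = 86
IQR = 86 - 34 = 52
Final answer: 52


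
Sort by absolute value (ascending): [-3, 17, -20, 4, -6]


Compute absolute values:
  |-3| = 3
  |17| = 17
  |-20| = 20
  |4| = 4
  |-6| = 6
Absolute values in increasing order: 3 < 4 < 6 < 17 < 20
Listing the original numbers in that order gives the answer.
Final answer: [-3, 4, -6, 17, -20]


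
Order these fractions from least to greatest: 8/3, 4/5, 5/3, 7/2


Convert to decimal for comparison:
  8/3 = 2.6667
  4/5 = 0.8
  5/3 = 1.6667
  7/2 = 3.5
Decimals in increasing order: 0.8 < 1.6667 < 2.6667 < 3.5
Writing each back as its fraction gives the sorted order.
Final answer: 4/5, 5/3, 8/3, 7/2


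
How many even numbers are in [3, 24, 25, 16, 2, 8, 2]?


Check each element:
  3 is odd
  24 is even
  25 is odd
  16 is even
  2 is even
  8 is even
  2 is even
Evens: [24, 16, 2, 8, 2]
Count of evens = 5
Final answer: 5


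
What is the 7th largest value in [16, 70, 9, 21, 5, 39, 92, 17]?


Sort descending: [92, 70, 39, 21, 17, 16, 9, 5]
The 7th element (1-indexed) is at index 6.
Value = 9
Final answer: 9


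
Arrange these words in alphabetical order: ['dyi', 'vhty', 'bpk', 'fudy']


Compare strings character by character (the first differing letter decides):
  'bpk' < 'dyi' since 'b' < 'd' at position 1
  'dyi' < 'fudy' since 'd' < 'f' at position 1
  'fudy' < 'vhty' since 'f' < 'v' at position 1
Chaining these comparisons gives the alphabetical order.
Final answer: ['bpk', 'dyi', 'fudy', 'vhty']


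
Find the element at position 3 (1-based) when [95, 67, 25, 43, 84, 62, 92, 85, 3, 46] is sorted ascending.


Sort ascending: [3, 25, 43, 46, 62, 67, 84, 85, 92, 95]
The 3rd element (1-indexed) is at index 2.
Value = 43
Final answer: 43


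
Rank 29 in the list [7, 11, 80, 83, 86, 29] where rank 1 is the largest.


Sort descending: [86, 83, 80, 29, 11, 7]
Find 29 in the sorted list.
29 is at position 4.
Final answer: 4


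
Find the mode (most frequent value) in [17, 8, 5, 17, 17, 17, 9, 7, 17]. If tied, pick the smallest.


Count the frequency of each value:
  5 appears 1 time(s)
  7 appears 1 time(s)
  8 appears 1 time(s)
  9 appears 1 time(s)
  17 appears 5 time(s)
Maximum frequency is 5.
Only 17 reaches that frequency, so it is the mode.
Final answer: 17


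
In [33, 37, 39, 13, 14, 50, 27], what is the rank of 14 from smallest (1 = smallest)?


Sort ascending: [13, 14, 27, 33, 37, 39, 50]
Find 14 in the sorted list.
14 is at position 2 (1-indexed).
Final answer: 2


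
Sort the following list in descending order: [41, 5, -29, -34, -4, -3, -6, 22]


Original list: [41, 5, -29, -34, -4, -3, -6, 22]
Repeatedly take the largest remaining element:
  Remaining [41, 5, -29, -34, -4, -3, -6, 22] -> largest is 41
  Remaining [5, -29, -34, -4, -3, -6, 22] -> largest is 22
  Remaining [5, -29, -34, -4, -3, -6] -> largest is 5
  Remaining [-29, -34, -4, -3, -6] -> largest is -3
  Remaining [-29, -34, -4, -6] -> largest is -4
  Remaining [-29, -34, -6] -> largest is -6
  Remaining [-29, -34] -> largest is -29
  Remaining [-34] -> largest is -34
Collecting the picks in order gives the descending list.
Final answer: [41, 22, 5, -3, -4, -6, -29, -34]


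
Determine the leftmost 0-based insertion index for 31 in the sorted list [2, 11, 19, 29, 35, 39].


List is sorted: [2, 11, 19, 29, 35, 39]
We need the leftmost position where 31 can be inserted, i.e. the first index whose element is >= 31 (or the end of the list if none is).
Binary search with low=0, high=6 (0-based indices):
  low=0, high=6, mid=3: a[3]=29 < 31, so low = 4
  low=4, high=6, mid=5: a[5]=39 >= 31, so high = 5
  low=4, high=5, mid=4: a[4]=35 >= 31, so high = 4
Now low = high = 4, so the insertion index is 4.
Final answer: 4


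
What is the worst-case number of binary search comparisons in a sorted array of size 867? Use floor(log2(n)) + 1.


Binary search halves the search space each step.
Maximum comparisons = floor(log2(867)) + 1
log2(867) = 9.7599
floor(log2(867)) = 9, so 9 + 1 = 10
Final answer: 10


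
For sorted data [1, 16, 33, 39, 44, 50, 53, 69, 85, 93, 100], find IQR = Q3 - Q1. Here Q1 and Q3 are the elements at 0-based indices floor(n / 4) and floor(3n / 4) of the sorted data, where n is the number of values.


The data has n = 11 elements.
Q1 index = floor(11 / 4) = floor(2.75) = 2; Q3 index = floor(3 * 11 / 4) = floor(8.25) = 8
Q1 = element at index 2 = 33
Q3 = element at index 8 = 85
IQR = 85 - 33 = 52
Final answer: 52


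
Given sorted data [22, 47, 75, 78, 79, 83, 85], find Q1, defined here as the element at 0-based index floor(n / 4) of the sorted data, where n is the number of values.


The list has n = 7 elements.
Q1 index = floor(7 / 4) = floor(1.75) = 1
Counting from index 0 in the sorted data, the element at index 1 is 47.
Final answer: 47


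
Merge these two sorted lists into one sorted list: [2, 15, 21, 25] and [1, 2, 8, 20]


List A: [2, 15, 21, 25]
List B: [1, 2, 8, 20]
Repeatedly compare the front elements and take the smaller:
  2 vs 1 -> take 1
  2 vs 2 -> take 2
  15 vs 2 -> take 2
  15 vs 8 -> take 8
  15 vs 20 -> take 15
  21 vs 20 -> take 20
  B is exhausted; append the rest of A: [21, 25]
Final answer: [1, 2, 2, 8, 15, 20, 21, 25]


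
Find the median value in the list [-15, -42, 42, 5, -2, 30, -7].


First, sort the list: [-42, -15, -7, -2, 5, 30, 42]
The list has 7 elements (odd count).
The middle index is 3 (0-based), and the element there is -2.
Final answer: -2


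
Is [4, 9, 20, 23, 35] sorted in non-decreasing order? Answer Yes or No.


Check consecutive pairs:
  4 <= 9? True
  9 <= 20? True
  20 <= 23? True
  23 <= 35? True
Every consecutive pair is in order, so the list is non-decreasing.
Final answer: Yes


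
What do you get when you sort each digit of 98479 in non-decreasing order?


The number 98479 has digits: 9, 8, 4, 7, 9
Sorted: 4, 7, 8, 9, 9
Joining the sorted digits gives the result.
Final answer: 47899


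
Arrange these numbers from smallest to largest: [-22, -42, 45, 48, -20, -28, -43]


Original list: [-22, -42, 45, 48, -20, -28, -43]
Repeatedly take the smallest remaining element:
  Remaining [-22, -42, 45, 48, -20, -28, -43] -> smallest is -43
  Remaining [-22, -42, 45, 48, -20, -28] -> smallest is -42
  Remaining [-22, 45, 48, -20, -28] -> smallest is -28
  Remaining [-22, 45, 48, -20] -> smallest is -22
  Remaining [45, 48, -20] -> smallest is -20
  Remaining [45, 48] -> smallest is 45
  Remaining [48] -> smallest is 48
Collecting the picks in order gives the sorted list.
Final answer: [-43, -42, -28, -22, -20, 45, 48]


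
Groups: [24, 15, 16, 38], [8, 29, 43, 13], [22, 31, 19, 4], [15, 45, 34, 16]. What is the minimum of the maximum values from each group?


Find max of each group:
  Group 1: [24, 15, 16, 38] -> max = 38
  Group 2: [8, 29, 43, 13] -> max = 43
  Group 3: [22, 31, 19, 4] -> max = 31
  Group 4: [15, 45, 34, 16] -> max = 45
Maxes: [38, 43, 31, 45]
Minimum of maxes = 31
Final answer: 31


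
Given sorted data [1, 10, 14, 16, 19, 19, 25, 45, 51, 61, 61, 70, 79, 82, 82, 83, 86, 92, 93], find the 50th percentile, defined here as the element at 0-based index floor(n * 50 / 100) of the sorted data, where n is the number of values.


The dataset has n = 19 elements.
Index = floor(19 * 50 / 100) = floor(950 / 100) = floor(9.5) = 9
Counting from index 0 in the sorted data, the element at index 9 is 61.
Final answer: 61


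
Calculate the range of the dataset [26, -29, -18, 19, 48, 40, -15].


Maximum value: 48
Minimum value: -29
Range = 48 - (-29) = 77
Final answer: 77


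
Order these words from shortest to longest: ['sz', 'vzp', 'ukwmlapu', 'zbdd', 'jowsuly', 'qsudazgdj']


Compute lengths:
  'sz' has length 2
  'vzp' has length 3
  'ukwmlapu' has length 8
  'zbdd' has length 4
  'jowsuly' has length 7
  'qsudazgdj' has length 9
Lengths in increasing order: 2 < 3 < 4 < 7 < 8 < 9
Listing the words in that order gives the answer.
Final answer: ['sz', 'vzp', 'zbdd', 'jowsuly', 'ukwmlapu', 'qsudazgdj']


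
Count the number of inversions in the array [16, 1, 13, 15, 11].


For each element, count the later elements that are smaller than it:
  16 (index 0): smaller elements after it = [1, 13, 15, 11] -> 4
  1 (index 1): smaller elements after it = [] -> 0
  13 (index 2): smaller elements after it = [11] -> 1
  15 (index 3): smaller elements after it = [11] -> 1
Total inversions = 4 + 0 + 1 + 1 = 6
Final answer: 6


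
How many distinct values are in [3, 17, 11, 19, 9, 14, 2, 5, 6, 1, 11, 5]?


List all unique values:
Distinct values: [1, 2, 3, 5, 6, 9, 11, 14, 17, 19]
Count = 10
Final answer: 10


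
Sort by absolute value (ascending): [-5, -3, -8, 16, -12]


Compute absolute values:
  |-5| = 5
  |-3| = 3
  |-8| = 8
  |16| = 16
  |-12| = 12
Absolute values in increasing order: 3 < 5 < 8 < 12 < 16
Listing the original numbers in that order gives the answer.
Final answer: [-3, -5, -8, -12, 16]


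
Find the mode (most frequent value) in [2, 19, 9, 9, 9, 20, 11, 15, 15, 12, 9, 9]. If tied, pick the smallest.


Count the frequency of each value:
  2 appears 1 time(s)
  9 appears 5 time(s)
  11 appears 1 time(s)
  12 appears 1 time(s)
  15 appears 2 time(s)
  19 appears 1 time(s)
  20 appears 1 time(s)
Maximum frequency is 5.
Only 9 reaches that frequency, so it is the mode.
Final answer: 9


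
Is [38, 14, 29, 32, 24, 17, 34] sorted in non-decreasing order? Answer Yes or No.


Check consecutive pairs:
  38 <= 14? False
  14 <= 29? True
  29 <= 32? True
  32 <= 24? False
  24 <= 17? False
  17 <= 34? True
3 consecutive pair(s) are out of order, so the list is not sorted.
Final answer: No


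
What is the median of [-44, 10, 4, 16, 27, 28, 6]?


First, sort the list: [-44, 4, 6, 10, 16, 27, 28]
The list has 7 elements (odd count).
The middle index is 3 (0-based), and the element there is 10.
Final answer: 10


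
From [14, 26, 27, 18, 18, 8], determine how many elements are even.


Check each element:
  14 is even
  26 is even
  27 is odd
  18 is even
  18 is even
  8 is even
Evens: [14, 26, 18, 18, 8]
Count of evens = 5
Final answer: 5


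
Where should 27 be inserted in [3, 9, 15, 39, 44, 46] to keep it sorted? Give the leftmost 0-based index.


List is sorted: [3, 9, 15, 39, 44, 46]
We need the leftmost position where 27 can be inserted, i.e. the first index whose element is >= 27 (or the end of the list if none is).
Binary search with low=0, high=6 (0-based indices):
  low=0, high=6, mid=3: a[3]=39 >= 27, so high = 3
  low=0, high=3, mid=1: a[1]=9 < 27, so low = 2
  low=2, high=3, mid=2: a[2]=15 < 27, so low = 3
Now low = high = 3, so the insertion index is 3.
Final answer: 3


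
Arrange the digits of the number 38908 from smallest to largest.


The number 38908 has digits: 3, 8, 9, 0, 8
Sorted: 0, 3, 8, 8, 9
Joining the sorted digits gives the result.
Final answer: 03889


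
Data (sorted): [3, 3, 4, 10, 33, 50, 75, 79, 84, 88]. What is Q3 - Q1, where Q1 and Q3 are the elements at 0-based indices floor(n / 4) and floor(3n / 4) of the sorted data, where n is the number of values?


The data has n = 10 elements.
Q1 index = floor(10 / 4) = floor(2.5) = 2; Q3 index = floor(3 * 10 / 4) = floor(7.5) = 7
Q1 = element at index 2 = 4
Q3 = element at index 7 = 79
IQR = 79 - 4 = 75
Final answer: 75


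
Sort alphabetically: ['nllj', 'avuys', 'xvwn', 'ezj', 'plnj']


Compare strings character by character (the first differing letter decides):
  'avuys' < 'ezj' since 'a' < 'e' at position 1
  'ezj' < 'nllj' since 'e' < 'n' at position 1
  'nllj' < 'plnj' since 'n' < 'p' at position 1
  'plnj' < 'xvwn' since 'p' < 'x' at position 1
Chaining these comparisons gives the alphabetical order.
Final answer: ['avuys', 'ezj', 'nllj', 'plnj', 'xvwn']


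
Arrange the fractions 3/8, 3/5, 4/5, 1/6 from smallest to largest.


Convert to decimal for comparison:
  3/8 = 0.375
  3/5 = 0.6
  4/5 = 0.8
  1/6 = 0.1667
Decimals in increasing order: 0.1667 < 0.375 < 0.6 < 0.8
Writing each back as its fraction gives the sorted order.
Final answer: 1/6, 3/8, 3/5, 4/5


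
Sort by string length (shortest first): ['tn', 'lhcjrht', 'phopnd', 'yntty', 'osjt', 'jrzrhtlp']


Compute lengths:
  'tn' has length 2
  'lhcjrht' has length 7
  'phopnd' has length 6
  'yntty' has length 5
  'osjt' has length 4
  'jrzrhtlp' has length 8
Lengths in increasing order: 2 < 4 < 5 < 6 < 7 < 8
Listing the words in that order gives the answer.
Final answer: ['tn', 'osjt', 'yntty', 'phopnd', 'lhcjrht', 'jrzrhtlp']


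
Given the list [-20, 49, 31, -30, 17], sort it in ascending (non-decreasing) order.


Original list: [-20, 49, 31, -30, 17]
Repeatedly take the smallest remaining element:
  Remaining [-20, 49, 31, -30, 17] -> smallest is -30
  Remaining [-20, 49, 31, 17] -> smallest is -20
  Remaining [49, 31, 17] -> smallest is 17
  Remaining [49, 31] -> smallest is 31
  Remaining [49] -> smallest is 49
Collecting the picks in order gives the sorted list.
Final answer: [-30, -20, 17, 31, 49]


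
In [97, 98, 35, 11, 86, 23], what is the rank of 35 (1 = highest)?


Sort descending: [98, 97, 86, 35, 23, 11]
Find 35 in the sorted list.
35 is at position 4.
Final answer: 4


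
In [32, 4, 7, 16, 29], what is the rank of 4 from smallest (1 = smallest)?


Sort ascending: [4, 7, 16, 29, 32]
Find 4 in the sorted list.
4 is at position 1 (1-indexed).
Final answer: 1


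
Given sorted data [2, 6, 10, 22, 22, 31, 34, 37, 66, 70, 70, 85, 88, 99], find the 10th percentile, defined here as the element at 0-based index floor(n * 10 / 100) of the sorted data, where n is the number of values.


The dataset has n = 14 elements.
Index = floor(14 * 10 / 100) = floor(140 / 100) = floor(1.4) = 1
Counting from index 0 in the sorted data, the element at index 1 is 6.
Final answer: 6


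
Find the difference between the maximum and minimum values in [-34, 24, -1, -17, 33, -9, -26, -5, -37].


Maximum value: 33
Minimum value: -37
Range = 33 - (-37) = 70
Final answer: 70


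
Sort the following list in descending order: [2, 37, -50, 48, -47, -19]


Original list: [2, 37, -50, 48, -47, -19]
Repeatedly take the largest remaining element:
  Remaining [2, 37, -50, 48, -47, -19] -> largest is 48
  Remaining [2, 37, -50, -47, -19] -> largest is 37
  Remaining [2, -50, -47, -19] -> largest is 2
  Remaining [-50, -47, -19] -> largest is -19
  Remaining [-50, -47] -> largest is -47
  Remaining [-50] -> largest is -50
Collecting the picks in order gives the descending list.
Final answer: [48, 37, 2, -19, -47, -50]


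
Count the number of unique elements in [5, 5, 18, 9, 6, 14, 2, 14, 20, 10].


List all unique values:
Distinct values: [2, 5, 6, 9, 10, 14, 18, 20]
Count = 8
Final answer: 8


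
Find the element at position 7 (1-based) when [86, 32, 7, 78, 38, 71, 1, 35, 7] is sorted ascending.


Sort ascending: [1, 7, 7, 32, 35, 38, 71, 78, 86]
The 7th element (1-indexed) is at index 6.
Value = 71
Final answer: 71


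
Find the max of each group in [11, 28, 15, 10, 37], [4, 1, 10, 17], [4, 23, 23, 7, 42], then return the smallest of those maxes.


Find max of each group:
  Group 1: [11, 28, 15, 10, 37] -> max = 37
  Group 2: [4, 1, 10, 17] -> max = 17
  Group 3: [4, 23, 23, 7, 42] -> max = 42
Maxes: [37, 17, 42]
Minimum of maxes = 17
Final answer: 17


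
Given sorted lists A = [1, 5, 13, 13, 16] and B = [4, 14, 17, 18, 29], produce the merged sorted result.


List A: [1, 5, 13, 13, 16]
List B: [4, 14, 17, 18, 29]
Repeatedly compare the front elements and take the smaller:
  1 vs 4 -> take 1
  5 vs 4 -> take 4
  5 vs 14 -> take 5
  13 vs 14 -> take 13
  13 vs 14 -> take 13
  16 vs 14 -> take 14
  16 vs 17 -> take 16
  A is exhausted; append the rest of B: [17, 18, 29]
Final answer: [1, 4, 5, 13, 13, 14, 16, 17, 18, 29]


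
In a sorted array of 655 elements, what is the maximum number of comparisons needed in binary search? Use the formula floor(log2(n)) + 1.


Binary search halves the search space each step.
Maximum comparisons = floor(log2(655)) + 1
log2(655) = 9.3554
floor(log2(655)) = 9, so 9 + 1 = 10
Final answer: 10


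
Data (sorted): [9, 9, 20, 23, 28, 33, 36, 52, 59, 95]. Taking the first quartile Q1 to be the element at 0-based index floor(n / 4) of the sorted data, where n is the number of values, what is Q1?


The list has n = 10 elements.
Q1 index = floor(10 / 4) = floor(2.5) = 2
Counting from index 0 in the sorted data, the element at index 2 is 20.
Final answer: 20


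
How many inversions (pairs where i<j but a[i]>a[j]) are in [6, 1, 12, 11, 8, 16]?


For each element, count the later elements that are smaller than it:
  6 (index 0): smaller elements after it = [1] -> 1
  1 (index 1): smaller elements after it = [] -> 0
  12 (index 2): smaller elements after it = [11, 8] -> 2
  11 (index 3): smaller elements after it = [8] -> 1
  8 (index 4): smaller elements after it = [] -> 0
Total inversions = 1 + 0 + 2 + 1 + 0 = 4
Final answer: 4
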